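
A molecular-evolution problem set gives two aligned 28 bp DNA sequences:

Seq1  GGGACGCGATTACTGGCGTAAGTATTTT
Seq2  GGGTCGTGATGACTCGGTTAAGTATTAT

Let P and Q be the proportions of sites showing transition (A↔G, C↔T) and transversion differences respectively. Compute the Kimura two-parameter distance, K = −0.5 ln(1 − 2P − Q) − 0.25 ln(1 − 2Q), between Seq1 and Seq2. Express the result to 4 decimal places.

The sequences differ at positions 4 (A/T, transversion), 7 (C/T, transition), 11 (T/G, transversion), 15 (G/C, transversion), 17 (C/G, transversion), 18 (G/T, transversion), 27 (T/A, transversion).
Of the 7 differences, 1 transition and 6 transversions over 28 sites: P = 1/28 = 0.035714, Q = 6/28 = 0.214286.
d = −0.5·ln(0.714286) − 0.25·ln(0.571428) = −0.5·(-0.336472) − 0.25·(-0.559617) = 0.3081.

0.3081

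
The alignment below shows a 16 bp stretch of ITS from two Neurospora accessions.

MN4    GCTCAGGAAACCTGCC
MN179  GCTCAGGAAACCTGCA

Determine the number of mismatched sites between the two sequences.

A single mismatch occurs at site 16 (C→A).
That gives 1 mismatch out of 16 aligned sites, so the Hamming distance is 1.

1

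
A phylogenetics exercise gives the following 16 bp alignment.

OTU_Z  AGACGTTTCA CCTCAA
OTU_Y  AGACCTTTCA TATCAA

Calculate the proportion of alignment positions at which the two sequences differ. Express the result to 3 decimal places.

Differing sites — 5:G/C; 11:C/T; 12:C/A.
There are 3 differences over 16 sites, so p = 3/16 = 0.188.

0.188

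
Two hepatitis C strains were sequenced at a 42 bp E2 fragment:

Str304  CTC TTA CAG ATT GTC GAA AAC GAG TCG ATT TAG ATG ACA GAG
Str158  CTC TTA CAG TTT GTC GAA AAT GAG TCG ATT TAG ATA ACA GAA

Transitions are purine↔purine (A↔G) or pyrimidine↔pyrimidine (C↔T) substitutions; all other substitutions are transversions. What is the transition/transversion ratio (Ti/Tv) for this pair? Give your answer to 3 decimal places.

3.000

Mismatches occur at site 10 (A↔T, transversion), site 21 (C↔T, transition), site 36 (G↔A, transition), site 42 (G↔A, transition).
Of the 4 differences, 3 transitions and 1 transversion, so Ti/Tv = 3/1 = 3.000.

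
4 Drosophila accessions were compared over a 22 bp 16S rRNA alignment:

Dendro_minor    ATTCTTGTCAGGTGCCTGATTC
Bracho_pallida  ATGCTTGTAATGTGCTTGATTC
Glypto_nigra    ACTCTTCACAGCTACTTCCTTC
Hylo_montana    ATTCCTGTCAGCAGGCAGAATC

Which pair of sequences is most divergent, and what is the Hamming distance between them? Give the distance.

12

Pairwise Hamming distances:
  Dendro_minor vs Bracho_pallida: 4
  Dendro_minor vs Glypto_nigra: 8
  Dendro_minor vs Hylo_montana: 6
  Bracho_pallida vs Glypto_nigra: 10
  Bracho_pallida vs Hylo_montana: 10
  Glypto_nigra vs Hylo_montana: 12
The largest is 12, between Glypto_nigra and Hylo_montana.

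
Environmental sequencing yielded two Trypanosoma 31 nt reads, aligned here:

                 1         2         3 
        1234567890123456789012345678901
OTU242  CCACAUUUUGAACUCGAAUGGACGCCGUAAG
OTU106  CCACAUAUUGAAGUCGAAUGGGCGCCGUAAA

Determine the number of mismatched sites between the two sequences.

Differing sites — 7:U/A; 13:C/G; 22:A/G; 31:G/A.
That gives 4 mismatches out of 31 aligned sites, so the Hamming distance is 4.

4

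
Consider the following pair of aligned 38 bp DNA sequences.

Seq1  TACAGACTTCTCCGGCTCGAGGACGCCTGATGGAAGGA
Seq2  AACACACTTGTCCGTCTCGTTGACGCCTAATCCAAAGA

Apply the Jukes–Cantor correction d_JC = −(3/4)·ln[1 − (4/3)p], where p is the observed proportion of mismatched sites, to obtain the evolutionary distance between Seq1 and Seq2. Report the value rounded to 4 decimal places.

The sequences differ at positions 1 (T/A), 5 (G/C), 10 (C/G), 15 (G/T), 20 (A/T), 21 (G/T), 29 (G/A), 32 (G/C), 33 (G/C), 36 (G/A).
p = 10/38 = 0.263158.
d = −0.75 · ln(1 − (4/3)·0.263158) = −0.75 · ln(0.649123) = −0.75 · (-0.432133) = 0.3241.

0.3241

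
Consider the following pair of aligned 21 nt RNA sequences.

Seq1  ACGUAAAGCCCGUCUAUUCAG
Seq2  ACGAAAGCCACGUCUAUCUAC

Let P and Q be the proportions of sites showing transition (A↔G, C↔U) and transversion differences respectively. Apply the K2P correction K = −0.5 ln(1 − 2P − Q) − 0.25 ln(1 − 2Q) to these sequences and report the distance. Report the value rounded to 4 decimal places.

Differing sites — 4:U/A (Tv); 7:A/G (Ti); 8:G/C (Tv); 10:C/A (Tv); 18:U/C (Ti); 19:C/U (Ti); 21:G/C (Tv).
Of the 7 differences, 3 transitions and 4 transversions over 21 sites: P = 3/21 = 0.142857, Q = 4/21 = 0.190476.
d = −0.5·ln(0.523810) − 0.25·ln(0.619048) = −0.5·(-0.646626) − 0.25·(-0.479572) = 0.4432.

0.4432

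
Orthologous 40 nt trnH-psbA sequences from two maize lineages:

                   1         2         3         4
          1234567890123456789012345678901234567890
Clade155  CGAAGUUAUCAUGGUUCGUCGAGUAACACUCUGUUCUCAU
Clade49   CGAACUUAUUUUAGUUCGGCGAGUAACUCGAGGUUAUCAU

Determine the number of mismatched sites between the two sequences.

Mismatches occur at site 5 (G/C), site 10 (C/U), site 11 (A/U), site 13 (G/A), site 19 (U/G), site 28 (A/U), site 30 (U/G), site 31 (C/A), site 32 (U/G), site 36 (C/A).
That gives 10 mismatches out of 40 aligned sites, so the Hamming distance is 10.

10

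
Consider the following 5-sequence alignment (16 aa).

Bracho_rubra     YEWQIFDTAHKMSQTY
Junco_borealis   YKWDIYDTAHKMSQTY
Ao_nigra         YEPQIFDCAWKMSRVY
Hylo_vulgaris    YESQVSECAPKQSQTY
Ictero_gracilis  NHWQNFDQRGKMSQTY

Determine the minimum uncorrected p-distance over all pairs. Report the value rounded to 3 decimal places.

Pairwise Hamming distances:
  Bracho_rubra vs Junco_borealis: 3
  Bracho_rubra vs Ao_nigra: 5
  Bracho_rubra vs Hylo_vulgaris: 7
  Bracho_rubra vs Ictero_gracilis: 6
  Junco_borealis vs Ao_nigra: 8
  Junco_borealis vs Hylo_vulgaris: 9
  Junco_borealis vs Ictero_gracilis: 8
  Ao_nigra vs Hylo_vulgaris: 8
  Ao_nigra vs Ictero_gracilis: 9
  Hylo_vulgaris vs Ictero_gracilis: 10
The smallest is 3 mismatches, between Bracho_rubra and Junco_borealis; p = 3/16 = 0.188.

0.188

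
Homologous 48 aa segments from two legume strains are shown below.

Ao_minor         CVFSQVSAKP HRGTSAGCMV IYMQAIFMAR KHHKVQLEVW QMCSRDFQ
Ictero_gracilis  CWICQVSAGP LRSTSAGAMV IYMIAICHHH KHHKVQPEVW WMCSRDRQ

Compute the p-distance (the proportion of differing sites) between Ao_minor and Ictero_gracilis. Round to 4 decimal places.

0.3125

Differing sites — 2:V/W; 3:F/I; 4:S/C; 9:K/G; 11:H/L; 13:G/S; 18:C/A; 24:Q/I; 27:F/C; 28:M/H; 29:A/H; 30:R/H; 37:L/P; 41:Q/W; 47:F/R.
There are 15 differences over 48 sites, so p = 15/48 = 0.3125.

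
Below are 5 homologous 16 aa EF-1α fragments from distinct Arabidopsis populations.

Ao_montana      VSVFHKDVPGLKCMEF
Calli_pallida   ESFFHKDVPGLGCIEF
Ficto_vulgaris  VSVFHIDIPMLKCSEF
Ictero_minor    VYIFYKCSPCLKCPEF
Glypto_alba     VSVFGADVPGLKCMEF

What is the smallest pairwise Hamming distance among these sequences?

Pairwise Hamming distances:
  Ao_montana vs Calli_pallida: 4
  Ao_montana vs Ficto_vulgaris: 4
  Ao_montana vs Ictero_minor: 7
  Ao_montana vs Glypto_alba: 2
  Calli_pallida vs Ficto_vulgaris: 7
  Calli_pallida vs Ictero_minor: 9
  Calli_pallida vs Glypto_alba: 6
  Ficto_vulgaris vs Ictero_minor: 8
  Ficto_vulgaris vs Glypto_alba: 5
  Ictero_minor vs Glypto_alba: 8
The smallest is 2, between Ao_montana and Glypto_alba.

2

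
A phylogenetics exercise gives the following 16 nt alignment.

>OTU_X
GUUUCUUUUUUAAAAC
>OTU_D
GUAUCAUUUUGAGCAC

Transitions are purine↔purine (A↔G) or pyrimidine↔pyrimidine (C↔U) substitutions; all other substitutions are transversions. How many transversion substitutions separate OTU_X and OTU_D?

4

Differing sites — 3:U/A (Tv); 6:U/A (Tv); 11:U/G (Tv); 13:A/G (Ti); 14:A/C (Tv).
Of the 5 differences, 1 transition and 4 transversions, so the answer is 4.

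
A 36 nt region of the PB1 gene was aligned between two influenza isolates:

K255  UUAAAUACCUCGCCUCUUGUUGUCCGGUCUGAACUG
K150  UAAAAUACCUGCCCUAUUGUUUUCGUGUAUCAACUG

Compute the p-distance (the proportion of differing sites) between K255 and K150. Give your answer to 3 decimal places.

0.250

Differing sites — 2:U/A; 11:C/G; 12:G/C; 16:C/A; 22:G/U; 25:C/G; 26:G/U; 29:C/A; 31:G/C.
There are 9 differences over 36 sites, so p = 9/36 = 0.250.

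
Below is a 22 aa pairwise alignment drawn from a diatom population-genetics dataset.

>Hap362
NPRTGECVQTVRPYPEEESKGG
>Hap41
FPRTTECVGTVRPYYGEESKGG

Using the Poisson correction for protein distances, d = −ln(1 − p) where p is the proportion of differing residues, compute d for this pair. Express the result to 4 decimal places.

0.2578

Differing sites — 1:N/F; 5:G/T; 9:Q/G; 15:P/Y; 16:E/G.
p = 5/22 = 0.227273.
d = −ln(1 − 0.227273) = −ln(0.772727) = 0.2578.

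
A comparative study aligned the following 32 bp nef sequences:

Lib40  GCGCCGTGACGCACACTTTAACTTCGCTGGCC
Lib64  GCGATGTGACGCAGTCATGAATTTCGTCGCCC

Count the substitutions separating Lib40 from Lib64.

Mismatches occur at site 4 (C/A), site 5 (C/T), site 14 (C/G), site 15 (A/T), site 17 (T/A), site 19 (T/G), site 22 (C/T), site 27 (C/T), site 28 (T/C), site 30 (G/C).
That gives 10 mismatches out of 32 aligned sites, so the Hamming distance is 10.

10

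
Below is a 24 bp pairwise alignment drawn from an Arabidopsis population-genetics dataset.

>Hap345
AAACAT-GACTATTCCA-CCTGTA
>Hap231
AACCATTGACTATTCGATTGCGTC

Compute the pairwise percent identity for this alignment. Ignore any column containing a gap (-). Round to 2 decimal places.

Excluding the 2 gap columns leaves 22 comparable sites.
Mismatches occur at site 3 (A↔C), site 16 (C↔G), site 19 (C↔T), site 20 (C↔G), site 21 (T↔C), site 24 (A↔C).
16 of the 22 comparable sites match, so the percent identity is 16/22 × 100 = 72.73%.

72.73%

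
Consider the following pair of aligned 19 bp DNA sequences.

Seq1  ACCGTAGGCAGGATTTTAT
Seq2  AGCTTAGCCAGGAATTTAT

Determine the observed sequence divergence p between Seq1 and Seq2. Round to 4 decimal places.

The sequences differ at positions 2 (C/G), 4 (G/T), 8 (G/C), 14 (T/A).
There are 4 differences over 19 sites, so p = 4/19 = 0.2105.

0.2105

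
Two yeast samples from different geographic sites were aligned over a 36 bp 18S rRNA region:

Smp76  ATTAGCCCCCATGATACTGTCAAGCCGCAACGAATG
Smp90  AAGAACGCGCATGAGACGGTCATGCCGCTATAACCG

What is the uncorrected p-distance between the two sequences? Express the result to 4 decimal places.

Differing sites — 2:T/A; 3:T/G; 5:G/A; 7:C/G; 9:C/G; 15:T/G; 18:T/G; 23:A/T; 29:A/T; 31:C/T; 32:G/A; 34:A/C; 35:T/C.
There are 13 differences over 36 sites, so p = 13/36 = 0.3611.

0.3611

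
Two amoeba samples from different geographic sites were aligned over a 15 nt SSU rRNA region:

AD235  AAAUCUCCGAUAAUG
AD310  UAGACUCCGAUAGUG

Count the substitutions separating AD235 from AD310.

4

Mismatches occur at site 1 (A↔U), site 3 (A↔G), site 4 (U↔A), site 13 (A↔G).
That gives 4 mismatches out of 15 aligned sites, so the Hamming distance is 4.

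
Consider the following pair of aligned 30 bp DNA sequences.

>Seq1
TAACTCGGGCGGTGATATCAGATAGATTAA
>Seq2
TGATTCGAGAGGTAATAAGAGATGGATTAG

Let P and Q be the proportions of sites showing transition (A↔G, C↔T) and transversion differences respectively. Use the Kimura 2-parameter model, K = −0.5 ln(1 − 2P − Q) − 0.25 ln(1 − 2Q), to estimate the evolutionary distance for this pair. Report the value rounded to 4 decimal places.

0.4024

Differing sites — 2:A/G (Ti); 4:C/T (Ti); 8:G/A (Ti); 10:C/A (Tv); 14:G/A (Ti); 18:T/A (Tv); 19:C/G (Tv); 24:A/G (Ti); 30:A/G (Ti).
Of the 9 differences, 6 transitions and 3 transversions over 30 sites: P = 6/30 = 0.200000, Q = 3/30 = 0.100000.
d = −0.5·ln(0.500000) − 0.25·ln(0.800000) = −0.5·(-0.693147) − 0.25·(-0.223144) = 0.4024.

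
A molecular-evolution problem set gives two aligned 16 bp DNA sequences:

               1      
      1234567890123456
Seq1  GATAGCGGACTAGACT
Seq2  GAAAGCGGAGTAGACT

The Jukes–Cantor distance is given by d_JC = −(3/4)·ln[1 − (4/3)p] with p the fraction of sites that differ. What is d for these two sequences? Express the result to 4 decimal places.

0.1367

Mismatches occur at site 3 (T↔A), site 10 (C↔G).
p = 2/16 = 0.125000.
d = −0.75 · ln(1 − (4/3)·0.125000) = −0.75 · ln(0.833333) = −0.75 · (-0.182322) = 0.1367.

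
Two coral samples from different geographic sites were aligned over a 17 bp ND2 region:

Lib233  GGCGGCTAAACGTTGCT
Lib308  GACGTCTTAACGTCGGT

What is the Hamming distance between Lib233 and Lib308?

5

Differing sites — 2:G/A; 5:G/T; 8:A/T; 14:T/C; 16:C/G.
That gives 5 mismatches out of 17 aligned sites, so the Hamming distance is 5.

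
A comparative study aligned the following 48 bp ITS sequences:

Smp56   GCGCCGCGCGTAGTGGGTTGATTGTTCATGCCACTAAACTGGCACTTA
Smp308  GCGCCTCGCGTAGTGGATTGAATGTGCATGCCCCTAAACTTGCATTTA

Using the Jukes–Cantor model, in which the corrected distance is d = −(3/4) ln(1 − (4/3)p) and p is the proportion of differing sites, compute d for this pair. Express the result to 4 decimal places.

0.1622

The sequences differ at positions 6 (G/T), 17 (G/A), 22 (T/A), 26 (T/G), 33 (A/C), 41 (G/T), 45 (C/T).
p = 7/48 = 0.145833.
d = −0.75 · ln(1 − (4/3)·0.145833) = −0.75 · ln(0.805556) = −0.75 · (-0.216223) = 0.1622.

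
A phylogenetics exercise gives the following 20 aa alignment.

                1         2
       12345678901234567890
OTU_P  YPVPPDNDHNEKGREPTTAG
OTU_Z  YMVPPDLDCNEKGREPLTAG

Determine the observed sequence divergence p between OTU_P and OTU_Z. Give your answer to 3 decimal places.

0.200

Differing sites — 2:P/M; 7:N/L; 9:H/C; 17:T/L.
There are 4 differences over 20 sites, so p = 4/20 = 0.200.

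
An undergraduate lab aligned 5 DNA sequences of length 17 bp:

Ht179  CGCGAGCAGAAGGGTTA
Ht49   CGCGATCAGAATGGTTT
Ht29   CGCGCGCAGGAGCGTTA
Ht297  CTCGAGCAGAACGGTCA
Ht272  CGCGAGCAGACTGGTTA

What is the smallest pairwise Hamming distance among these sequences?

Pairwise Hamming distances:
  Ht179 vs Ht49: 3
  Ht179 vs Ht29: 3
  Ht179 vs Ht297: 3
  Ht179 vs Ht272: 2
  Ht49 vs Ht29: 6
  Ht49 vs Ht297: 5
  Ht49 vs Ht272: 3
  Ht29 vs Ht297: 6
  Ht29 vs Ht272: 5
  Ht297 vs Ht272: 4
The smallest is 2, between Ht179 and Ht272.

2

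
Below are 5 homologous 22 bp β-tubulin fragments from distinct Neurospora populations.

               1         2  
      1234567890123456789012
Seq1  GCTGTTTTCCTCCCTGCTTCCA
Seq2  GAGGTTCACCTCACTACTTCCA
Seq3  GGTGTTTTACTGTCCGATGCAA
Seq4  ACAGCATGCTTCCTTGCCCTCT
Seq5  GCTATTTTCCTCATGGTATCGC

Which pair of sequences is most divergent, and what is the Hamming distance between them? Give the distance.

Pairwise Hamming distances:
  Seq1 vs Seq2: 6
  Seq1 vs Seq3: 8
  Seq1 vs Seq4: 11
  Seq1 vs Seq5: 8
  Seq2 vs Seq3: 12
  Seq2 vs Seq4: 15
  Seq2 vs Seq5: 12
  Seq3 vs Seq4: 18
  Seq3 vs Seq5: 12
  Seq4 vs Seq5: 15
The largest is 18, between Seq3 and Seq4.

18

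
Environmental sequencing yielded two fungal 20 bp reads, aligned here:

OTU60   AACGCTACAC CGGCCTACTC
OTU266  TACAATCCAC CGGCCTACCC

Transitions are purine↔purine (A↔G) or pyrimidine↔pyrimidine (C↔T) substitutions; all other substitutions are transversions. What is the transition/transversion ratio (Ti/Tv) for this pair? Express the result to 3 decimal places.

Mismatches occur at site 1 (A→T, transversion), site 4 (G→A, transition), site 5 (C→A, transversion), site 7 (A→C, transversion), site 19 (T→C, transition).
Of the 5 differences, 2 transitions and 3 transversions, so Ti/Tv = 2/3 = 0.667.

0.667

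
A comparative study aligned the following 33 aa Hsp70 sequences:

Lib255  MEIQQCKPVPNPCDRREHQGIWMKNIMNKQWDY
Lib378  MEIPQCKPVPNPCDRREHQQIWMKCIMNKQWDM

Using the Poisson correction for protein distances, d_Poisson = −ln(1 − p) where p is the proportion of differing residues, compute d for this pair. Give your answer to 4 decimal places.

Mismatches occur at site 4 (Q↔P), site 20 (G↔Q), site 25 (N↔C), site 33 (Y↔M).
p = 4/33 = 0.121212.
d = −ln(1 − 0.121212) = −ln(0.878788) = 0.1292.

0.1292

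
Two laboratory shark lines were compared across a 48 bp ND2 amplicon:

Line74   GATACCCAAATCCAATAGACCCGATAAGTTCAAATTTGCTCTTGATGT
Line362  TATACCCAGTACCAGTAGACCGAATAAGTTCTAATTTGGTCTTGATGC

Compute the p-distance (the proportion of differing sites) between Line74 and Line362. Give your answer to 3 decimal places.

0.208

Differing sites — 1:G/T; 9:A/G; 10:A/T; 11:T/A; 15:A/G; 22:C/G; 23:G/A; 32:A/T; 39:C/G; 48:T/C.
There are 10 differences over 48 sites, so p = 10/48 = 0.208.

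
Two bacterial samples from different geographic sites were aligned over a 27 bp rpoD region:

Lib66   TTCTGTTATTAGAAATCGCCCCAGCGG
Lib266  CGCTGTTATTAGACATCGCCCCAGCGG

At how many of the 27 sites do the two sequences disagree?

3

The sequences differ at positions 1 (T/C), 2 (T/G), 14 (A/C).
That gives 3 mismatches out of 27 aligned sites, so the Hamming distance is 3.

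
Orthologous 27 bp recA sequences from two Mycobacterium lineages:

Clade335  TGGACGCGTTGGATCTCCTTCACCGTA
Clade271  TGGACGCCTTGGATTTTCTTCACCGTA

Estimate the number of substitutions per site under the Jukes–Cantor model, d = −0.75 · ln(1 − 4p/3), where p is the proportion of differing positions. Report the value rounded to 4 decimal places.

Mismatches occur at site 8 (G/C), site 15 (C/T), site 17 (C/T).
p = 3/27 = 0.111111.
d = −0.75 · ln(1 − (4/3)·0.111111) = −0.75 · ln(0.851852) = −0.75 · (-0.160342) = 0.1203.

0.1203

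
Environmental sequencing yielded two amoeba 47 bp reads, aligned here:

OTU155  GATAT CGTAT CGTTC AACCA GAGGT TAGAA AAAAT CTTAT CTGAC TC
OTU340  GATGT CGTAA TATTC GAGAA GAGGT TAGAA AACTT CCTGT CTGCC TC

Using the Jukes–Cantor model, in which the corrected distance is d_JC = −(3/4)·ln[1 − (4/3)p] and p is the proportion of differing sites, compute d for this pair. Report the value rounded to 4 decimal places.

0.3121

The sequences differ at positions 4 (A/G), 10 (T/A), 11 (C/T), 12 (G/A), 16 (A/G), 18 (C/G), 19 (C/A), 33 (A/C), 34 (A/T), 37 (T/C), 39 (A/G), 44 (A/C).
p = 12/47 = 0.255319.
d = −0.75 · ln(1 − (4/3)·0.255319) = −0.75 · ln(0.659575) = −0.75 · (-0.416160) = 0.3121.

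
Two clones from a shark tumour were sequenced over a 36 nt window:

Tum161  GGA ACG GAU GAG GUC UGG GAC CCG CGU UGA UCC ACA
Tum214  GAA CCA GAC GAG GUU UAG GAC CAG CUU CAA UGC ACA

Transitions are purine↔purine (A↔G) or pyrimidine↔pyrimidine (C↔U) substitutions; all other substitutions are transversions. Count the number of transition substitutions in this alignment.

Mismatches occur at site 2 (G/A, transition), site 4 (A/C, transversion), site 6 (G/A, transition), site 9 (U/C, transition), site 15 (C/U, transition), site 17 (G/A, transition), site 23 (C/A, transversion), site 26 (G/U, transversion), site 28 (U/C, transition), site 29 (G/A, transition), site 32 (C/G, transversion).
Of the 11 differences, 7 transitions and 4 transversions, so the answer is 7.

7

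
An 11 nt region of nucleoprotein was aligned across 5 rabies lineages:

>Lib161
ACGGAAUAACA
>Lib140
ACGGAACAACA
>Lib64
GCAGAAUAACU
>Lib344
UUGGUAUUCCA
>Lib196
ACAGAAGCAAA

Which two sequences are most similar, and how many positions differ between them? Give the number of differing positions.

1

Pairwise Hamming distances:
  Lib161 vs Lib140: 1
  Lib161 vs Lib64: 3
  Lib161 vs Lib344: 5
  Lib161 vs Lib196: 4
  Lib140 vs Lib64: 4
  Lib140 vs Lib344: 6
  Lib140 vs Lib196: 4
  Lib64 vs Lib344: 7
  Lib64 vs Lib196: 5
  Lib344 vs Lib196: 8
The smallest is 1, between Lib161 and Lib140.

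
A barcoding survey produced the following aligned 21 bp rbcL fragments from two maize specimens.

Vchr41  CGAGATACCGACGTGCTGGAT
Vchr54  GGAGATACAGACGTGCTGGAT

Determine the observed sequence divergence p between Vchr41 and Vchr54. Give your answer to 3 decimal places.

0.095

Differing sites — 1:C/G; 9:C/A.
There are 2 differences over 21 sites, so p = 2/21 = 0.095.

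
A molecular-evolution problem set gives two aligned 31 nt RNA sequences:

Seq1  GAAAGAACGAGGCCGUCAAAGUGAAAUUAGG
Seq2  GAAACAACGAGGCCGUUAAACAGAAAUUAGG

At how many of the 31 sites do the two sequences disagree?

4

Mismatches occur at site 5 (G→C), site 17 (C→U), site 21 (G→C), site 22 (U→A).
That gives 4 mismatches out of 31 aligned sites, so the Hamming distance is 4.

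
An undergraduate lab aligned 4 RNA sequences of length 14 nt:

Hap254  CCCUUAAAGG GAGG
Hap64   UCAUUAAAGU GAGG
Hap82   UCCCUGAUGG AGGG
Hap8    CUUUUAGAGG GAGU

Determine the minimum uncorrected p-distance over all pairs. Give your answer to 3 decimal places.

Pairwise Hamming distances:
  Hap254 vs Hap64: 3
  Hap254 vs Hap82: 6
  Hap254 vs Hap8: 4
  Hap64 vs Hap82: 7
  Hap64 vs Hap8: 6
  Hap82 vs Hap8: 10
The smallest is 3 mismatches, between Hap254 and Hap64; p = 3/14 = 0.214.

0.214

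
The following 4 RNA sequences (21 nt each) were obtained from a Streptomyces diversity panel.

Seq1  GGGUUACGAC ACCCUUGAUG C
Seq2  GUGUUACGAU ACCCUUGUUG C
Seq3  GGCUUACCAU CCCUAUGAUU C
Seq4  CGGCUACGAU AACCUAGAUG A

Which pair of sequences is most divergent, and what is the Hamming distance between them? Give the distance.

11

Pairwise Hamming distances:
  Seq1 vs Seq2: 3
  Seq1 vs Seq3: 7
  Seq1 vs Seq4: 6
  Seq2 vs Seq3: 8
  Seq2 vs Seq4: 7
  Seq3 vs Seq4: 11
The largest is 11, between Seq3 and Seq4.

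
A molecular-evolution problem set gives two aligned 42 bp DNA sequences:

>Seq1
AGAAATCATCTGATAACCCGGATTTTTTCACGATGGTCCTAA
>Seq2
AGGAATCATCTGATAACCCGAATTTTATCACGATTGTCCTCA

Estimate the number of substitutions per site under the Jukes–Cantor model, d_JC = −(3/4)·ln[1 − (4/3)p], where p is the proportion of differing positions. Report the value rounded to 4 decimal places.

0.1296

The sequences differ at positions 3 (A/G), 21 (G/A), 27 (T/A), 35 (G/T), 41 (A/C).
p = 5/42 = 0.119048.
d = −0.75 · ln(1 − (4/3)·0.119048) = −0.75 · ln(0.841269) = −0.75 · (-0.172844) = 0.1296.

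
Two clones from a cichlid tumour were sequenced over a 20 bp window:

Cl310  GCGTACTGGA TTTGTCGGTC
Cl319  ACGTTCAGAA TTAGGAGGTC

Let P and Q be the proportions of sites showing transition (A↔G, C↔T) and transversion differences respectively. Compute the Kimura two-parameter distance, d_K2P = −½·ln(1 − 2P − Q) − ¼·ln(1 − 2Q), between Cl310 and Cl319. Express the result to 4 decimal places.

0.4722

Differing sites — 1:G/A (Ti); 5:A/T (Tv); 7:T/A (Tv); 9:G/A (Ti); 13:T/A (Tv); 15:T/G (Tv); 16:C/A (Tv).
Of the 7 differences, 2 transitions and 5 transversions over 20 sites: P = 2/20 = 0.100000, Q = 5/20 = 0.250000.
d = −0.5·ln(0.550000) − 0.25·ln(0.500000) = −0.5·(-0.597837) − 0.25·(-0.693147) = 0.4722.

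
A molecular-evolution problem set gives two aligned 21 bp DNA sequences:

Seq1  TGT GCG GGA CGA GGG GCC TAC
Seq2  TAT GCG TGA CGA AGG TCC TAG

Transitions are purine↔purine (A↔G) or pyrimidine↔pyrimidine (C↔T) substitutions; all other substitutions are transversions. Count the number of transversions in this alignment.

Differing sites — 2:G/A (Ti); 7:G/T (Tv); 13:G/A (Ti); 16:G/T (Tv); 21:C/G (Tv).
Of the 5 differences, 2 transitions and 3 transversions, so the answer is 3.

3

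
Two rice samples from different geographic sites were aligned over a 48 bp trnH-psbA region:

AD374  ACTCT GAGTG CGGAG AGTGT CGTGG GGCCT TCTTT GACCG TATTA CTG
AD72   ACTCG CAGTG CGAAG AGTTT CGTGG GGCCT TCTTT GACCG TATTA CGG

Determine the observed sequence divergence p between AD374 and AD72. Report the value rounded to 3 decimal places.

Mismatches occur at site 5 (T↔G), site 6 (G↔C), site 13 (G↔A), site 19 (G↔T), site 47 (T↔G).
There are 5 differences over 48 sites, so p = 5/48 = 0.104.

0.104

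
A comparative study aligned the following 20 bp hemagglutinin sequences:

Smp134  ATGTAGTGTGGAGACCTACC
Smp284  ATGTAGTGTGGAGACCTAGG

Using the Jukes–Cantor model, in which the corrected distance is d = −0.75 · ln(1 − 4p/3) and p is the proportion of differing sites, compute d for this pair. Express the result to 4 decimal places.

0.1073

The sequences differ at positions 19 (C/G), 20 (C/G).
p = 2/20 = 0.100000.
d = −0.75 · ln(1 − (4/3)·0.100000) = −0.75 · ln(0.866667) = −0.75 · (-0.143100) = 0.1073.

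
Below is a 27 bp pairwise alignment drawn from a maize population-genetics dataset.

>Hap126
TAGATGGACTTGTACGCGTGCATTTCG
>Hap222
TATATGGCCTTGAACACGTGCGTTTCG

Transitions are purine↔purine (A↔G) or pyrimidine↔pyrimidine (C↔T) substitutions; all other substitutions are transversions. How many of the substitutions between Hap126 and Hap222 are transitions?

2

Mismatches occur at site 3 (G/T, transversion), site 8 (A/C, transversion), site 13 (T/A, transversion), site 16 (G/A, transition), site 22 (A/G, transition).
Of the 5 differences, 2 transitions and 3 transversions, so the answer is 2.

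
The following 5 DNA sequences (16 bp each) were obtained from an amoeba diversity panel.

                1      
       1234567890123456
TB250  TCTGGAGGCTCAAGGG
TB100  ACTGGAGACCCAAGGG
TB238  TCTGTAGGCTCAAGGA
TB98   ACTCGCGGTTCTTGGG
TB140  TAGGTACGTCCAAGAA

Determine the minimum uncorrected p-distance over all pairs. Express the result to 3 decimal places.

0.125

Pairwise Hamming distances:
  TB250 vs TB100: 3
  TB250 vs TB238: 2
  TB250 vs TB98: 6
  TB250 vs TB140: 8
  TB100 vs TB238: 5
  TB100 vs TB98: 7
  TB100 vs TB140: 9
  TB238 vs TB98: 8
  TB238 vs TB140: 6
  TB98 vs TB140: 12
The smallest is 2 mismatches, between TB250 and TB238; p = 2/16 = 0.125.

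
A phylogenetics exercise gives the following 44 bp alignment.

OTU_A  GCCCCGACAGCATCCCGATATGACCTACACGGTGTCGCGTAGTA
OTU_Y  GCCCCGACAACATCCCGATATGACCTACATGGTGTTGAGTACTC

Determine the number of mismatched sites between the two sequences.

Mismatches occur at site 10 (G/A), site 30 (C/T), site 36 (C/T), site 38 (C/A), site 42 (G/C), site 44 (A/C).
That gives 6 mismatches out of 44 aligned sites, so the Hamming distance is 6.

6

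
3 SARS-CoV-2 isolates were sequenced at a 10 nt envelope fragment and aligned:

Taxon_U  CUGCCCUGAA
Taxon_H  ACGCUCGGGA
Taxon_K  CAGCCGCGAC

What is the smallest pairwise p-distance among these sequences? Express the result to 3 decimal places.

Pairwise Hamming distances:
  Taxon_U vs Taxon_H: 5
  Taxon_U vs Taxon_K: 4
  Taxon_H vs Taxon_K: 7
The smallest is 4 mismatches, between Taxon_U and Taxon_K; p = 4/10 = 0.400.

0.400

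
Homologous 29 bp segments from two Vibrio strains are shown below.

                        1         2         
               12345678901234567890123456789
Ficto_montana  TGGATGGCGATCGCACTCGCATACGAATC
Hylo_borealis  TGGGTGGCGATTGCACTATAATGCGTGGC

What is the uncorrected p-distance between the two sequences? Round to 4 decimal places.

Differing sites — 4:A/G; 12:C/T; 18:C/A; 19:G/T; 20:C/A; 23:A/G; 26:A/T; 27:A/G; 28:T/G.
There are 9 differences over 29 sites, so p = 9/29 = 0.3103.

0.3103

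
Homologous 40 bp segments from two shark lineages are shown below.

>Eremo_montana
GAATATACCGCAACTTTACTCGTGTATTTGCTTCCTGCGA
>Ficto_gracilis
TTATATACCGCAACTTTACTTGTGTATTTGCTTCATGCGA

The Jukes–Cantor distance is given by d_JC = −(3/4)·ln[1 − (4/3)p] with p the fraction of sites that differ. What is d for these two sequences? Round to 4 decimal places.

Mismatches occur at site 1 (G/T), site 2 (A/T), site 21 (C/T), site 35 (C/A).
p = 4/40 = 0.100000.
d = −0.75 · ln(1 − (4/3)·0.100000) = −0.75 · ln(0.866667) = −0.75 · (-0.143100) = 0.1073.

0.1073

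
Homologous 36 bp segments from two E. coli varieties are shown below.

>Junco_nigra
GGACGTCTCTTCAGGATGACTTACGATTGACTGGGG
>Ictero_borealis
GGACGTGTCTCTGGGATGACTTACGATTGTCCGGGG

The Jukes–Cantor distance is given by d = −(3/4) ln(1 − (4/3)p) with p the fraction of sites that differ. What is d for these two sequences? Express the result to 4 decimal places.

Mismatches occur at site 7 (C↔G), site 11 (T↔C), site 12 (C↔T), site 13 (A↔G), site 30 (A↔T), site 32 (T↔C).
p = 6/36 = 0.166667.
d = −0.75 · ln(1 − (4/3)·0.166667) = −0.75 · ln(0.777777) = −0.75 · (-0.251315) = 0.1885.

0.1885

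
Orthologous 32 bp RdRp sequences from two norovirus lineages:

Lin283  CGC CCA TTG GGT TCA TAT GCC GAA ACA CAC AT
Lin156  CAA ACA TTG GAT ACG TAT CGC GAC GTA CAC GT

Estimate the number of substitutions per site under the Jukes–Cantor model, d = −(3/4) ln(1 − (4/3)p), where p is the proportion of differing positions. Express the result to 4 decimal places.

0.5199

The sequences differ at positions 2 (G/A), 3 (C/A), 4 (C/A), 11 (G/A), 13 (T/A), 15 (A/G), 19 (G/C), 20 (C/G), 24 (A/C), 25 (A/G), 26 (C/T), 31 (A/G).
p = 12/32 = 0.375000.
d = −0.75 · ln(1 − (4/3)·0.375000) = −0.75 · ln(0.500000) = −0.75 · (-0.693147) = 0.5199.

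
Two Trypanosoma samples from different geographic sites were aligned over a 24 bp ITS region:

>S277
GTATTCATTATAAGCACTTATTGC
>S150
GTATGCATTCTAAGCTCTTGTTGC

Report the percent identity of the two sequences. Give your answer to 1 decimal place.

83.3%

Mismatches occur at site 5 (T↔G), site 10 (A↔C), site 16 (A↔T), site 20 (A↔G).
20 of the 24 sites match, so the percent identity is 20/24 × 100 = 83.3%.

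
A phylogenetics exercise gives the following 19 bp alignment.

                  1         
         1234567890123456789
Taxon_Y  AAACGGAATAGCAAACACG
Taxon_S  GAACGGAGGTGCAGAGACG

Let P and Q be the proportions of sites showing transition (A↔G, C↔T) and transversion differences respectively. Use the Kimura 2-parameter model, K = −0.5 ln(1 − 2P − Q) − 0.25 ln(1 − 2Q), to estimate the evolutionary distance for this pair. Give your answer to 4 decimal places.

Differing sites — 1:A/G (Ti); 8:A/G (Ti); 9:T/G (Tv); 10:A/T (Tv); 14:A/G (Ti); 16:C/G (Tv).
Of the 6 differences, 3 transitions and 3 transversions over 19 sites: P = 3/19 = 0.157895, Q = 3/19 = 0.157895.
d = −0.5·ln(0.526315) − 0.25·ln(0.684210) = −0.5·(-0.641855) − 0.25·(-0.379490) = 0.4158.

0.4158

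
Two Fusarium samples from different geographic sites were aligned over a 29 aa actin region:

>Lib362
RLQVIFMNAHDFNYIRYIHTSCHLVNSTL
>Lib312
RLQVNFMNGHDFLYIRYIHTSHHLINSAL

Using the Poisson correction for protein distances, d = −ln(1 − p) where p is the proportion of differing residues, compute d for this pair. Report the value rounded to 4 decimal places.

0.2318

Mismatches occur at site 5 (I/N), site 9 (A/G), site 13 (N/L), site 22 (C/H), site 25 (V/I), site 28 (T/A).
p = 6/29 = 0.206897.
d = −ln(1 − 0.206897) = −ln(0.793103) = 0.2318.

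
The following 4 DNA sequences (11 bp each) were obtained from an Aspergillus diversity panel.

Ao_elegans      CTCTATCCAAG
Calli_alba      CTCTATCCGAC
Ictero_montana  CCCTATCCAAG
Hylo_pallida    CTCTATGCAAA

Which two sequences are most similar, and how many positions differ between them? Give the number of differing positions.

Pairwise Hamming distances:
  Ao_elegans vs Calli_alba: 2
  Ao_elegans vs Ictero_montana: 1
  Ao_elegans vs Hylo_pallida: 2
  Calli_alba vs Ictero_montana: 3
  Calli_alba vs Hylo_pallida: 3
  Ictero_montana vs Hylo_pallida: 3
The smallest is 1, between Ao_elegans and Ictero_montana.

1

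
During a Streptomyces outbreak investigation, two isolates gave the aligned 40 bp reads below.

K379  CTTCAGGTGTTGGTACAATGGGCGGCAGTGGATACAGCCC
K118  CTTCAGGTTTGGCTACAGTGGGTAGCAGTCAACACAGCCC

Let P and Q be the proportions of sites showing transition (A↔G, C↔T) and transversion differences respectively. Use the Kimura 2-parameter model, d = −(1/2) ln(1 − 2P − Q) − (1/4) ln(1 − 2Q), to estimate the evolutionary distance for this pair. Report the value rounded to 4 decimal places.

0.2712

The sequences differ at positions 9 (G/T, transversion), 11 (T/G, transversion), 13 (G/C, transversion), 18 (A/G, transition), 23 (C/T, transition), 24 (G/A, transition), 30 (G/C, transversion), 31 (G/A, transition), 33 (T/C, transition).
Of the 9 differences, 5 transitions and 4 transversions over 40 sites: P = 5/40 = 0.125000, Q = 4/40 = 0.100000.
d = −0.5·ln(0.650000) − 0.25·ln(0.800000) = −0.5·(-0.430783) − 0.25·(-0.223144) = 0.2712.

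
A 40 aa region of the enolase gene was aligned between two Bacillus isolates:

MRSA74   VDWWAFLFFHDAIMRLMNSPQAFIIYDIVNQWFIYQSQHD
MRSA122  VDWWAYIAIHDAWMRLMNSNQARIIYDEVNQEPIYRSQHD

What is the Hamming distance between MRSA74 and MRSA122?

11

The sequences differ at positions 6 (F/Y), 7 (L/I), 8 (F/A), 9 (F/I), 13 (I/W), 20 (P/N), 23 (F/R), 28 (I/E), 32 (W/E), 33 (F/P), 36 (Q/R).
That gives 11 mismatches out of 40 aligned sites, so the Hamming distance is 11.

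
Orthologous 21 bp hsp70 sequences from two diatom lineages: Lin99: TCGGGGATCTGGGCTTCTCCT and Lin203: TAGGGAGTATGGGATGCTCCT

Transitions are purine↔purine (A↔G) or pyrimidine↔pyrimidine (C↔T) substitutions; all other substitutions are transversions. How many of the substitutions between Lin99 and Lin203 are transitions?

The sequences differ at positions 2 (C/A, transversion), 6 (G/A, transition), 7 (A/G, transition), 9 (C/A, transversion), 14 (C/A, transversion), 16 (T/G, transversion).
Of the 6 differences, 2 transitions and 4 transversions, so the answer is 2.

2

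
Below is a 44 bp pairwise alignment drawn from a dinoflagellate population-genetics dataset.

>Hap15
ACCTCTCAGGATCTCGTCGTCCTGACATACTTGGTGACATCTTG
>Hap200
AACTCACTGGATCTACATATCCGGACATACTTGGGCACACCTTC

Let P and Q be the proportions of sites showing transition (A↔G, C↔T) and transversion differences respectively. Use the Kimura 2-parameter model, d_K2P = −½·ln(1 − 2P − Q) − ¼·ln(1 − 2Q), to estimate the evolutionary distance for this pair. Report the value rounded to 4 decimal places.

Mismatches occur at site 2 (C→A, transversion), site 6 (T→A, transversion), site 8 (A→T, transversion), site 15 (C→A, transversion), site 16 (G→C, transversion), site 17 (T→A, transversion), site 18 (C→T, transition), site 19 (G→A, transition), site 23 (T→G, transversion), site 35 (T→G, transversion), site 36 (G→C, transversion), site 40 (T→C, transition), site 44 (G→C, transversion).
Of the 13 differences, 3 transitions and 10 transversions over 44 sites: P = 3/44 = 0.068182, Q = 10/44 = 0.227273.
d = −0.5·ln(0.636363) − 0.25·ln(0.545454) = −0.5·(-0.451986) − 0.25·(-0.606137) = 0.3775.

0.3775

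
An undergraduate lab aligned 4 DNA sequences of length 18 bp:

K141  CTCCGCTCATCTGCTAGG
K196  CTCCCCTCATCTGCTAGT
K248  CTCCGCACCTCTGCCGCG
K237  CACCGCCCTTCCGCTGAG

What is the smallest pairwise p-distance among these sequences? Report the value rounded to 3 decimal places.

Pairwise Hamming distances:
  K141 vs K196: 2
  K141 vs K248: 5
  K141 vs K237: 6
  K196 vs K248: 7
  K196 vs K237: 8
  K248 vs K237: 6
The smallest is 2 mismatches, between K141 and K196; p = 2/18 = 0.111.

0.111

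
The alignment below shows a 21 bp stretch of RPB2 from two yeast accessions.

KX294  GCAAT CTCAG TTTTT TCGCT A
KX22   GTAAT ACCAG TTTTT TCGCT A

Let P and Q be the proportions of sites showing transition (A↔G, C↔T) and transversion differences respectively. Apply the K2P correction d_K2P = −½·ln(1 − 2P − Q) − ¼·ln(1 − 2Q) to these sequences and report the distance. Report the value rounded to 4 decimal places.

Mismatches occur at site 2 (C/T, transition), site 6 (C/A, transversion), site 7 (T/C, transition).
Of the 3 differences, 2 transitions and 1 transversion over 21 sites: P = 2/21 = 0.095238, Q = 1/21 = 0.047619.
d = −0.5·ln(0.761905) − 0.25·ln(0.904762) = −0.5·(-0.271933) − 0.25·(-0.100083) = 0.1610.

0.1610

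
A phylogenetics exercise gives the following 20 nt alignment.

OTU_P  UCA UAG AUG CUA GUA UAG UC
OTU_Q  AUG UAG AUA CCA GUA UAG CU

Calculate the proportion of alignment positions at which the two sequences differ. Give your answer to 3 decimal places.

0.350

Mismatches occur at site 1 (U→A), site 2 (C→U), site 3 (A→G), site 9 (G→A), site 11 (U→C), site 19 (U→C), site 20 (C→U).
There are 7 differences over 20 sites, so p = 7/20 = 0.350.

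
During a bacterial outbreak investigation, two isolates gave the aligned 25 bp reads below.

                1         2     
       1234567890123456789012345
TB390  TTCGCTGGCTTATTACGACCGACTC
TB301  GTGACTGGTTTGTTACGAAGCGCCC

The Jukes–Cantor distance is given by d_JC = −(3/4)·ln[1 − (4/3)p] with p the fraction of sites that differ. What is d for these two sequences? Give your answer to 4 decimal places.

Mismatches occur at site 1 (T/G), site 3 (C/G), site 4 (G/A), site 9 (C/T), site 12 (A/G), site 19 (C/A), site 20 (C/G), site 21 (G/C), site 22 (A/G), site 24 (T/C).
p = 10/25 = 0.400000.
d = −0.75 · ln(1 − (4/3)·0.400000) = −0.75 · ln(0.466667) = −0.75 · (-0.762139) = 0.5716.

0.5716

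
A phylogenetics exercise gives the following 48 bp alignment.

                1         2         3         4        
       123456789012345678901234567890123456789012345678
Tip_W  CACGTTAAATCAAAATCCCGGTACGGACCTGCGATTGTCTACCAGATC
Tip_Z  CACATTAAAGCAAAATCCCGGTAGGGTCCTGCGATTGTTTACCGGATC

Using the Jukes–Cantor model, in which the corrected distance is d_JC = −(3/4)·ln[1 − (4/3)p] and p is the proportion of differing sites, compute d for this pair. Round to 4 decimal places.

0.1367

Mismatches occur at site 4 (G/A), site 10 (T/G), site 24 (C/G), site 27 (A/T), site 39 (C/T), site 44 (A/G).
p = 6/48 = 0.125000.
d = −0.75 · ln(1 − (4/3)·0.125000) = −0.75 · ln(0.833333) = −0.75 · (-0.182322) = 0.1367.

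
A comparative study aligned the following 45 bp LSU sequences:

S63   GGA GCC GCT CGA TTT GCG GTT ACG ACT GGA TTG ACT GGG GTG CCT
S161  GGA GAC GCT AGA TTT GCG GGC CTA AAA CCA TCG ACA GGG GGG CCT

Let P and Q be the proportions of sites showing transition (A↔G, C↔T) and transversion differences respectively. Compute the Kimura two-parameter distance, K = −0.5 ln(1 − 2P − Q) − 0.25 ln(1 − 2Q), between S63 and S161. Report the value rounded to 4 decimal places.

Mismatches occur at site 5 (C/A, transversion), site 10 (C/A, transversion), site 20 (T/G, transversion), site 21 (T/C, transition), site 22 (A/C, transversion), site 23 (C/T, transition), site 24 (G/A, transition), site 26 (C/A, transversion), site 27 (T/A, transversion), site 28 (G/C, transversion), site 29 (G/C, transversion), site 32 (T/C, transition), site 36 (T/A, transversion), site 41 (T/G, transversion).
Of the 14 differences, 4 transitions and 10 transversions over 45 sites: P = 4/45 = 0.088889, Q = 10/45 = 0.222222.
d = −0.5·ln(0.600000) − 0.25·ln(0.555556) = −0.5·(-0.510826) − 0.25·(-0.587786) = 0.4024.

0.4024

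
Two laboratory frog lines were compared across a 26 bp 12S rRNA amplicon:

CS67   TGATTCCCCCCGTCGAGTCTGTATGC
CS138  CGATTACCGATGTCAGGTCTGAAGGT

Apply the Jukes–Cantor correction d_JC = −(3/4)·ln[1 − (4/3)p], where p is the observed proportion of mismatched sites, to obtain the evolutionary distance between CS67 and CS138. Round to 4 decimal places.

Differing sites — 1:T/C; 6:C/A; 9:C/G; 10:C/A; 11:C/T; 15:G/A; 16:A/G; 22:T/A; 24:T/G; 26:C/T.
p = 10/26 = 0.384615.
d = −0.75 · ln(1 − (4/3)·0.384615) = −0.75 · ln(0.487180) = −0.75 · (-0.719122) = 0.5393.

0.5393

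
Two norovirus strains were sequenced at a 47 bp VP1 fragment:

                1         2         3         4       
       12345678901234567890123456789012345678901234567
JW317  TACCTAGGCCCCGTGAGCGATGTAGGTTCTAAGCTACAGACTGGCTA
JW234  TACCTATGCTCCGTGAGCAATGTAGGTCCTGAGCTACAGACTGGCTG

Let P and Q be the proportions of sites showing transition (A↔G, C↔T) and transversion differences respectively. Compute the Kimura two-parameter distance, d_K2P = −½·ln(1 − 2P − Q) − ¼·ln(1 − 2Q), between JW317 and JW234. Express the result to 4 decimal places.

The sequences differ at positions 7 (G/T, transversion), 10 (C/T, transition), 19 (G/A, transition), 28 (T/C, transition), 31 (A/G, transition), 47 (A/G, transition).
Of the 6 differences, 5 transitions and 1 transversion over 47 sites: P = 5/47 = 0.106383, Q = 1/47 = 0.021277.
d = −0.5·ln(0.765957) − 0.25·ln(0.957446) = −0.5·(-0.266629) − 0.25·(-0.043486) = 0.1442.

0.1442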